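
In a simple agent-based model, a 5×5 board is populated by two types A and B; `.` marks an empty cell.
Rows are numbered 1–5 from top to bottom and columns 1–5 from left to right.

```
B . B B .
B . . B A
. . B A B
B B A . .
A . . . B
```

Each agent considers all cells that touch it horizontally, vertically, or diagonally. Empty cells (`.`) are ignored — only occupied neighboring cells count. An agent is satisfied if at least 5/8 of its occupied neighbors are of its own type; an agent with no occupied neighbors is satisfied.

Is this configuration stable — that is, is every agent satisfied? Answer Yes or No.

Row 1: (1,1)B 1/1 ok · (1,3)B 2/2 ok · (1,4)B 2/3 ok
Row 2: (2,1)B 1/1 ok · (2,4)B 4/6 ok · (2,5)A 1/4 unhappy
Row 3: (3,3)B 2/4 unhappy · (3,4)A 2/5 unhappy · (3,5)B 1/3 unhappy
Row 4: (4,1)B 1/2 unhappy · (4,2)B 2/4 unhappy · (4,3)A 1/3 unhappy
Row 5: (5,1)A 0/2 unhappy · (5,5)B 0/0 ok
For instance (2,5) has only 1/4 same-type neighbors, below 5/8.

No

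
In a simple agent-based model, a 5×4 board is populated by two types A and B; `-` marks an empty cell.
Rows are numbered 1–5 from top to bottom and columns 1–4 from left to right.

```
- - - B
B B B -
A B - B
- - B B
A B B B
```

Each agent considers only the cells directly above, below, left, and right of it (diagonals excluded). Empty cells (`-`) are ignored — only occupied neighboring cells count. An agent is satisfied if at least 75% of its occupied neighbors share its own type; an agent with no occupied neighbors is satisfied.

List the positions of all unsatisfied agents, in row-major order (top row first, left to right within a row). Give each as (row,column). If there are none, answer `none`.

(1,4)B 0/0 satisfied
(2,1)B 1/2 not
(2,2)B 3/3 satisfied
(2,3)B 1/1 satisfied
(3,1)A 0/2 not
(3,2)B 1/2 not
(3,4)B 1/1 satisfied
(4,3)B 2/2 satisfied
(4,4)B 3/3 satisfied
(5,1)A 0/1 not
(5,2)B 1/2 not
(5,3)B 3/3 satisfied
(5,4)B 2/2 satisfied

(2,1), (3,1), (3,2), (5,1), (5,2)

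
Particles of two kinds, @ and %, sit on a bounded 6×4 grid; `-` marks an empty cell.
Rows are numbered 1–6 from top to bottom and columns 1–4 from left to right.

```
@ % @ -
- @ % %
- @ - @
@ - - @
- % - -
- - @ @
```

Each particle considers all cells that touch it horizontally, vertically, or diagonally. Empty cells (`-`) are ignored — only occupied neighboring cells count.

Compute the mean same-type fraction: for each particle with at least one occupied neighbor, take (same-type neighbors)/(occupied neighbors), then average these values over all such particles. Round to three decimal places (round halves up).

0.482

Row 1: (1,1)@ 1/2 · (1,2)% 1/4 · (1,3)@ 1/4
Row 2: (2,2)@ 3/5 · (2,3)% 2/6 · (2,4)% 1/3
Row 3: (3,2)@ 2/3 · (3,4)@ 1/3
Row 4: (4,1)@ 1/2 · (4,4)@ 1/1
Row 5: (5,2)% 0/2
Row 6: (6,3)@ 1/2 · (6,4)@ 1/1
Sum over 13 particles: 1/2 + 1/4 + 1/4 + 3/5 + 2/6 + 1/3 + 2/3 + 1/3 + 1/2 + 1/1 + 0/2 + 1/2 + 1/1 = 94/15; mean = 94/15 ÷ 13 = 94/195 = 0.482051… → 0.482.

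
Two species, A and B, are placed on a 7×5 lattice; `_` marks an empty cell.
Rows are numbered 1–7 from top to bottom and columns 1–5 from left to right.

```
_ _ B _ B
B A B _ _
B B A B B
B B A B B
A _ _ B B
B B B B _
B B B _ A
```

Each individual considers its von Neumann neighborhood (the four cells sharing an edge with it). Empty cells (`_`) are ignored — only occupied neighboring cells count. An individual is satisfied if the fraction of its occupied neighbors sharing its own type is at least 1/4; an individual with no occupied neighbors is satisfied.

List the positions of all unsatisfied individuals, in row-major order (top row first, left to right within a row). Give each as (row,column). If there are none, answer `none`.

(2,2), (5,1)

Row 1: (1,3)B 1/1 ok · (1,5)B 0/0 ok
Row 2: (2,1)B 1/2 ok · (2,2)A 0/3 unhappy · (2,3)B 1/3 ok
Row 3: (3,1)B 3/3 ok · (3,2)B 2/4 ok · (3,3)A 1/4 ok · (3,4)B 2/3 ok · (3,5)B 2/2 ok
Row 4: (4,1)B 2/3 ok · (4,2)B 2/3 ok · (4,3)A 1/3 ok · (4,4)B 3/4 ok · (4,5)B 3/3 ok
Row 5: (5,1)A 0/2 unhappy · (5,4)B 3/3 ok · (5,5)B 2/2 ok
Row 6: (6,1)B 2/3 ok · (6,2)B 3/3 ok · (6,3)B 3/3 ok · (6,4)B 2/2 ok
Row 7: (7,1)B 2/2 ok · (7,2)B 3/3 ok · (7,3)B 2/2 ok · (7,5)A 0/0 ok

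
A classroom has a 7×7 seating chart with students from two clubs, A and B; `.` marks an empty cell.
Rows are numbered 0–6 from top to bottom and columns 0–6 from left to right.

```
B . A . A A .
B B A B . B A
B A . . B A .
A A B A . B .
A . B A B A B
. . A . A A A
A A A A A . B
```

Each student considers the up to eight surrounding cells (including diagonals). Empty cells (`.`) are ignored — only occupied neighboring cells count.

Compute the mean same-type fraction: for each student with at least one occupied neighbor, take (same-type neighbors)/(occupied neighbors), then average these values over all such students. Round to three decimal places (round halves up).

(0,0)B 2/2
(0,2)A 1/3
(0,4)A 1/3
(0,5)A 2/3
(1,0)B 3/4
(1,1)B 3/6
(1,2)A 2/4
(1,3)B 1/4
(1,5)B 1/5
(1,6)A 2/3
(2,0)B 2/5
(2,1)A 3/7
(2,4)B 3/5
(2,5)A 1/4
(3,0)A 3/4
(3,1)A 3/6
(3,2)B 1/5
(3,3)A 1/5
(3,5)B 3/5
(4,0)A 2/2
(4,2)B 1/5
(4,3)A 3/6
(4,4)B 1/6
(4,5)A 3/6
(4,6)B 1/4
(5,2)A 4/5
(5,4)A 5/6
(5,5)A 4/7
(5,6)A 2/4
(6,0)A 1/1
(6,1)A 3/3
(6,2)A 3/3
(6,3)A 4/4
(6,4)A 3/3
(6,6)B 0/2
Sum over 35 students: 2/2 + 1/3 + 1/3 + 2/3 + 3/4 + 3/6 + 2/4 + 1/4 + 1/5 + 2/3 + 2/5 + 3/7 + 3/5 + 1/4 + 3/4 + 3/6 + 1/5 + 1/5 + 3/5 + 2/2 + 1/5 + 3/6 + 1/6 + 3/6 + 1/4 + 4/5 + 5/6 + 4/7 + 2/4 + 1/1 + 3/3 + 3/3 + 4/4 + 3/3 + 0/2 = 389/20; mean = 389/20 ÷ 35 = 389/700 = 0.555714… → 0.556.

0.556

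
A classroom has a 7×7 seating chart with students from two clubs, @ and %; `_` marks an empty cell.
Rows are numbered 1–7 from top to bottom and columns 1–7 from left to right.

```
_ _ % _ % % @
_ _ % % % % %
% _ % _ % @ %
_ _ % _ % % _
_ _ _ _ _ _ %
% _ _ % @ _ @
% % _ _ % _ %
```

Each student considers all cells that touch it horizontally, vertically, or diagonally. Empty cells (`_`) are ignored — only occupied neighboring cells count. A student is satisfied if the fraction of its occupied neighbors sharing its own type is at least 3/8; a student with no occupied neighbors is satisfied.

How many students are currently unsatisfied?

Row 1: (1,3)% 2/2 ok · (1,5)% 4/4 ok · (1,6)% 4/5 ok · (1,7)@ 0/3 unhappy
Row 2: (2,3)% 3/3 ok · (2,4)% 6/6 ok · (2,5)% 5/6 ok · (2,6)% 6/8 ok · (2,7)% 3/5 ok
Row 3: (3,1)% 0/0 ok · (3,3)% 3/3 ok · (3,5)% 5/6 ok · (3,6)@ 0/7 unhappy · (3,7)% 3/4 ok
Row 4: (4,3)% 1/1 ok · (4,5)% 2/3 ok · (4,6)% 4/5 ok
Row 5: (5,7)% 1/2 ok
Row 6: (6,1)% 2/2 ok · (6,4)% 1/2 ok · (6,5)@ 0/2 unhappy · (6,7)@ 0/2 unhappy
Row 7: (7,1)% 2/2 ok · (7,2)% 2/2 ok · (7,5)% 1/2 ok · (7,7)% 0/1 unhappy
Unsatisfied: (1,7), (3,6), (6,5), (6,7), (7,7) — 5 in total.

5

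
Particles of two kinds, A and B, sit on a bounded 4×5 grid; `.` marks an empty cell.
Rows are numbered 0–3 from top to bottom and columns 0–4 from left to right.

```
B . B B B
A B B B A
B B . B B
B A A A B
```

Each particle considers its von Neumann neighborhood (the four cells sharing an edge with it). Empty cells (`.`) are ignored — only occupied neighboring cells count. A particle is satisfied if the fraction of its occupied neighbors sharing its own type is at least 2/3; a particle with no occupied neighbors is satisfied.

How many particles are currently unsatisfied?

Row 0: (0,0)B 0/1 not · (0,2)B 2/2 satisfied · (0,3)B 3/3 satisfied · (0,4)B 1/2 not
Row 1: (1,0)A 0/3 not · (1,1)B 2/3 satisfied · (1,2)B 3/3 satisfied · (1,3)B 3/4 satisfied · (1,4)A 0/3 not
Row 2: (2,0)B 2/3 satisfied · (2,1)B 2/3 satisfied · (2,3)B 2/3 satisfied · (2,4)B 2/3 satisfied
Row 3: (3,0)B 1/2 not · (3,1)A 1/3 not · (3,2)A 2/2 satisfied · (3,3)A 1/3 not · (3,4)B 1/2 not
Unsatisfied: (0,0), (0,4), (1,0), (1,4), (3,0), (3,1), (3,3), (3,4) — 8 in total.

8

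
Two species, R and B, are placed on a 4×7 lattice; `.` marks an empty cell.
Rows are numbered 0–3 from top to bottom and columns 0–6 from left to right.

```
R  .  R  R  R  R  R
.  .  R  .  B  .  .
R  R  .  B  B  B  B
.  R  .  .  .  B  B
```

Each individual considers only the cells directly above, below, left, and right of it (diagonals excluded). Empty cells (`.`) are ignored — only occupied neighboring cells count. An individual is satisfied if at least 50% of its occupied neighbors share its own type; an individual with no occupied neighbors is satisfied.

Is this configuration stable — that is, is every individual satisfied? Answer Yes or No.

(0,0)R 0/0 ok
(0,2)R 2/2 ok
(0,3)R 2/2 ok
(0,4)R 2/3 ok
(0,5)R 2/2 ok
(0,6)R 1/1 ok
(1,2)R 1/1 ok
(1,4)B 1/2 ok
(2,0)R 1/1 ok
(2,1)R 2/2 ok
(2,3)B 1/1 ok
(2,4)B 3/3 ok
(2,5)B 3/3 ok
(2,6)B 2/2 ok
(3,1)R 1/1 ok
(3,5)B 2/2 ok
(3,6)B 2/2 ok
All meet the threshold, so the configuration is stable.

Yes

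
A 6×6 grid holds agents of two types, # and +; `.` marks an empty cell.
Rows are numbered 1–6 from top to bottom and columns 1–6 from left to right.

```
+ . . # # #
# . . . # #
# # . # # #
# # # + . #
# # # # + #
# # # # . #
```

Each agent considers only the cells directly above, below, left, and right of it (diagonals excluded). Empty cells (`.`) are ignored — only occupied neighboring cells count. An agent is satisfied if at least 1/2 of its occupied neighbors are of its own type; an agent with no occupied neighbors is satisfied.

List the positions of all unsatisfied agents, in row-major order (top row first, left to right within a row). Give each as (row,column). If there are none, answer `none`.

(1,1), (4,4), (5,5)

(1,1)+ 0/1 unhappy
(1,4)# 1/1 ok
(1,5)# 3/3 ok
(1,6)# 2/2 ok
(2,1)# 1/2 ok
(2,5)# 3/3 ok
(2,6)# 3/3 ok
(3,1)# 3/3 ok
(3,2)# 2/2 ok
(3,4)# 1/2 ok
(3,5)# 3/3 ok
(3,6)# 3/3 ok
(4,1)# 3/3 ok
(4,2)# 4/4 ok
(4,3)# 2/3 ok
(4,4)+ 0/3 unhappy
(4,6)# 2/2 ok
(5,1)# 3/3 ok
(5,2)# 4/4 ok
(5,3)# 4/4 ok
(5,4)# 2/4 ok
(5,5)+ 0/2 unhappy
(5,6)# 2/3 ok
(6,1)# 2/2 ok
(6,2)# 3/3 ok
(6,3)# 3/3 ok
(6,4)# 2/2 ok
(6,6)# 1/1 ok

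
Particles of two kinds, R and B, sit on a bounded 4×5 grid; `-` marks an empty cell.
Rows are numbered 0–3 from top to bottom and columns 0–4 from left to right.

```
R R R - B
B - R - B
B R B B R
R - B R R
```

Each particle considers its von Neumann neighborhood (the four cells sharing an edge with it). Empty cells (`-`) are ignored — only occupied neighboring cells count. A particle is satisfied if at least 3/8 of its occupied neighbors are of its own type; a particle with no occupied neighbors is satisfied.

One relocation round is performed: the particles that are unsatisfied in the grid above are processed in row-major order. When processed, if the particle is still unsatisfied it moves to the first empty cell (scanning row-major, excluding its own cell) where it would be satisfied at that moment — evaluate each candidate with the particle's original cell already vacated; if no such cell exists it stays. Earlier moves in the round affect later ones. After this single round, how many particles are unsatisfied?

Initially unsatisfied (in order): (2,0), (2,1), (2,3), (2,4), (3,0), (3,3).
  (2,0) → (0,3).
  (2,1) → (1,1).
  (2,3) → (1,3).
  (2,4): now satisfied by earlier moves; stays.
  (3,0): now satisfied by earlier moves; stays.
  (3,3): now satisfied by earlier moves; stays.
Resulting grid:
R R R B B
B R R B B
- - B - R
R - B R R
Unsatisfied now: (1,0).

1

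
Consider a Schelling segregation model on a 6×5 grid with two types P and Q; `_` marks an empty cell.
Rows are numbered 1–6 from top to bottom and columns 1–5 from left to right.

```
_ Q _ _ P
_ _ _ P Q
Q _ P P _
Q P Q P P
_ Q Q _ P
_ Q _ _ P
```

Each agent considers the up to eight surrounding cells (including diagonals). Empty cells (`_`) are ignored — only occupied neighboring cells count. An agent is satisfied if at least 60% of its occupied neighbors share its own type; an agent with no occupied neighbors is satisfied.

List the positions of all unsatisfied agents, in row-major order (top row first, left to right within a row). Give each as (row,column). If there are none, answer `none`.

Row 1: (1,2)Q 0/0 ok · (1,5)P 1/2 unhappy
Row 2: (2,4)P 3/4 ok · (2,5)Q 0/3 unhappy
Row 3: (3,1)Q 1/2 unhappy · (3,3)P 4/5 ok · (3,4)P 4/6 ok
Row 4: (4,1)Q 2/3 ok · (4,2)P 1/6 unhappy · (4,3)Q 2/6 unhappy · (4,4)P 4/6 ok · (4,5)P 3/3 ok
Row 5: (5,2)Q 4/5 ok · (5,3)Q 3/5 ok · (5,5)P 3/3 ok
Row 6: (6,2)Q 2/2 ok · (6,5)P 1/1 ok

(1,5), (2,5), (3,1), (4,2), (4,3)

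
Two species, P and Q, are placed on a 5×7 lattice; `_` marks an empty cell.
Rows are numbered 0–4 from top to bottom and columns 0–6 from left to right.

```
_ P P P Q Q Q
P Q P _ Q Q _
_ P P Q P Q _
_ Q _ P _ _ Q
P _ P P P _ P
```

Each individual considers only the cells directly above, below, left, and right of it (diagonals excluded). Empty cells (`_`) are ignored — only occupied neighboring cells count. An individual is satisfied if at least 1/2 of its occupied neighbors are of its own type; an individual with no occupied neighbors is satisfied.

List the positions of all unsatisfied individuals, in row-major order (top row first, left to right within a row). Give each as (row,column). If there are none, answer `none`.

(1,0), (1,1), (2,1), (2,3), (2,4), (3,1), (3,6), (4,6)

(0,1)P 1/2 ✓
(0,2)P 3/3 ✓
(0,3)P 1/2 ✓
(0,4)Q 2/3 ✓
(0,5)Q 3/3 ✓
(0,6)Q 1/1 ✓
(1,0)P 0/1 ✗
(1,1)Q 0/4 ✗
(1,2)P 2/3 ✓
(1,4)Q 2/3 ✓
(1,5)Q 3/3 ✓
(2,1)P 1/3 ✗
(2,2)P 2/3 ✓
(2,3)Q 0/3 ✗
(2,4)P 0/3 ✗
(2,5)Q 1/2 ✓
(3,1)Q 0/1 ✗
(3,3)P 1/2 ✓
(3,6)Q 0/1 ✗
(4,0)P 0/0 ✓
(4,2)P 1/1 ✓
(4,3)P 3/3 ✓
(4,4)P 1/1 ✓
(4,6)P 0/1 ✗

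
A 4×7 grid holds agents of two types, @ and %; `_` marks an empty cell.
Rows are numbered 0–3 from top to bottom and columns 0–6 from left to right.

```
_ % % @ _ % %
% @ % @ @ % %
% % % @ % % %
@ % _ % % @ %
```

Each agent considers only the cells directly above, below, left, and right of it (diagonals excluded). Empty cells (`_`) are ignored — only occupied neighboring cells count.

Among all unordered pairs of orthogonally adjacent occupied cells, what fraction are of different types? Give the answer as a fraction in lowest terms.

16/37

Scan each occupied cell's neighbors to the right and below so each pair is counted once.
Row 0: %(0,1)–%(0,2)= %(0,1)–@(1,1)≠ %(0,2)–@(0,3)≠ %(0,2)–%(1,2)= @(0,3)–@(1,3)= %(0,5)–%(0,6)= %(0,5)–%(1,5)= %(0,6)–%(1,6)=  → 2/8 unlike.
Row 1: %(1,0)–@(1,1)≠ %(1,0)–%(2,0)= @(1,1)–%(1,2)≠ @(1,1)–%(2,1)≠ %(1,2)–@(1,3)≠ %(1,2)–%(2,2)= @(1,3)–@(1,4)= @(1,3)–@(2,3)= @(1,4)–%(1,5)≠ @(1,4)–%(2,4)≠ %(1,5)–%(1,6)= %(1,5)–%(2,5)= %(1,6)–%(2,6)=  → 6/13 unlike.
Row 2: %(2,0)–%(2,1)= %(2,0)–@(3,0)≠ %(2,1)–%(2,2)= %(2,1)–%(3,1)= %(2,2)–@(2,3)≠ @(2,3)–%(2,4)≠ @(2,3)–%(3,3)≠ %(2,4)–%(2,5)= %(2,4)–%(3,4)= %(2,5)–%(2,6)= %(2,5)–@(3,5)≠ %(2,6)–%(3,6)=  → 5/12 unlike.
Row 3: @(3,0)–%(3,1)≠ %(3,3)–%(3,4)= %(3,4)–@(3,5)≠ @(3,5)–%(3,6)≠  → 3/4 unlike.
Total adjacent occupied pairs: 37; unlike-type pairs: 16.
16/37 is already in lowest terms.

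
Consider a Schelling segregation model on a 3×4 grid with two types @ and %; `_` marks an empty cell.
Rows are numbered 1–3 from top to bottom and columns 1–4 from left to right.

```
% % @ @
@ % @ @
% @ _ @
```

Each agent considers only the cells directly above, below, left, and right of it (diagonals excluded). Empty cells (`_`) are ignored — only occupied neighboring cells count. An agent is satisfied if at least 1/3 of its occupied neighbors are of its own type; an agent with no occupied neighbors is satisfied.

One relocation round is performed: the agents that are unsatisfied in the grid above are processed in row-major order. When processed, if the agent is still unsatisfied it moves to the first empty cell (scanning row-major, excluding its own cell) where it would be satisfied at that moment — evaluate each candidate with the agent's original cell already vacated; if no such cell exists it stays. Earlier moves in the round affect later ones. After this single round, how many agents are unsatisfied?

0

Initially unsatisfied (in order): (2,1), (2,2), (3,1), (3,2).
  (2,1) → (3,3).
  (2,2): now satisfied by earlier moves; stays.
  (3,1) → (2,1).
  (3,2): now satisfied by earlier moves; stays.
Resulting grid:
% % @ @
% % @ @
_ @ @ @
All satisfied now.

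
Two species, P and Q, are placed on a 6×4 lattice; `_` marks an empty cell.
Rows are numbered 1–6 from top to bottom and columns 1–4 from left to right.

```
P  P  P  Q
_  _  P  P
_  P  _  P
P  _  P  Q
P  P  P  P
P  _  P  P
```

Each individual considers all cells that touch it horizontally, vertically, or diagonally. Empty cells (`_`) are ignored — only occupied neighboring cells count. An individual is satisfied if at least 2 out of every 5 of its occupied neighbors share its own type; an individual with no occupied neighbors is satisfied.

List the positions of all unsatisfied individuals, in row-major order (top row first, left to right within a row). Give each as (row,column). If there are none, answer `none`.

(1,1)P 1/1 satisfied
(1,2)P 3/3 satisfied
(1,3)P 3/4 satisfied
(1,4)Q 0/3 not
(2,3)P 5/6 satisfied
(2,4)P 3/4 satisfied
(3,2)P 3/3 satisfied
(3,4)P 3/4 satisfied
(4,1)P 3/3 satisfied
(4,3)P 5/6 satisfied
(4,4)Q 0/4 not
(5,1)P 3/3 satisfied
(5,2)P 6/6 satisfied
(5,3)P 5/6 satisfied
(5,4)P 4/5 satisfied
(6,1)P 2/2 satisfied
(6,3)P 4/4 satisfied
(6,4)P 3/3 satisfied

(1,4), (4,4)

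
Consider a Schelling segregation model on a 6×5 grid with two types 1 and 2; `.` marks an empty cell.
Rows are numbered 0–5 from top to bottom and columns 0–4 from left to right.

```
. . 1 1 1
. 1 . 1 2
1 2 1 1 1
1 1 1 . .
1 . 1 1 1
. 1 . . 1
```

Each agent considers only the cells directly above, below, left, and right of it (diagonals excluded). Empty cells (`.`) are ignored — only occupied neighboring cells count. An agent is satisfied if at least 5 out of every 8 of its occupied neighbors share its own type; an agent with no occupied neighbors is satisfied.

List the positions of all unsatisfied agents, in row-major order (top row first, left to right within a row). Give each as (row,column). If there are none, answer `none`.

(0,4), (1,1), (1,4), (2,0), (2,1), (2,4)

(0,2)1 1/1 ✓
(0,3)1 3/3 ✓
(0,4)1 1/2 ✗
(1,1)1 0/1 ✗
(1,3)1 2/3 ✓
(1,4)2 0/3 ✗
(2,0)1 1/2 ✗
(2,1)2 0/4 ✗
(2,2)1 2/3 ✓
(2,3)1 3/3 ✓
(2,4)1 1/2 ✗
(3,0)1 3/3 ✓
(3,1)1 2/3 ✓
(3,2)1 3/3 ✓
(4,0)1 1/1 ✓
(4,2)1 2/2 ✓
(4,3)1 2/2 ✓
(4,4)1 2/2 ✓
(5,1)1 0/0 ✓
(5,4)1 1/1 ✓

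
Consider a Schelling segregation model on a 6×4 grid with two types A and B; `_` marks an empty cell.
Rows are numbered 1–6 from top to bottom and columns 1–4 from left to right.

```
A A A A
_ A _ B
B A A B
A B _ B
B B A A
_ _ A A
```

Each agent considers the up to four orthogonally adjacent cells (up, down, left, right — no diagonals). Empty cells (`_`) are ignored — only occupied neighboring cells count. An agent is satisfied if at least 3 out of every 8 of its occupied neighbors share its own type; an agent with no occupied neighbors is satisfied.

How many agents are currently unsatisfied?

Row 1: (1,1)A 1/1 ✓ · (1,2)A 3/3 ✓ · (1,3)A 2/2 ✓ · (1,4)A 1/2 ✓
Row 2: (2,2)A 2/2 ✓ · (2,4)B 1/2 ✓
Row 3: (3,1)B 0/2 ✗ · (3,2)A 2/4 ✓ · (3,3)A 1/2 ✓ · (3,4)B 2/3 ✓
Row 4: (4,1)A 0/3 ✗ · (4,2)B 1/3 ✗ · (4,4)B 1/2 ✓
Row 5: (5,1)B 1/2 ✓ · (5,2)B 2/3 ✓ · (5,3)A 2/3 ✓ · (5,4)A 2/3 ✓
Row 6: (6,3)A 2/2 ✓ · (6,4)A 2/2 ✓
Unsatisfied: (3,1), (4,1), (4,2) — 3 in total.

3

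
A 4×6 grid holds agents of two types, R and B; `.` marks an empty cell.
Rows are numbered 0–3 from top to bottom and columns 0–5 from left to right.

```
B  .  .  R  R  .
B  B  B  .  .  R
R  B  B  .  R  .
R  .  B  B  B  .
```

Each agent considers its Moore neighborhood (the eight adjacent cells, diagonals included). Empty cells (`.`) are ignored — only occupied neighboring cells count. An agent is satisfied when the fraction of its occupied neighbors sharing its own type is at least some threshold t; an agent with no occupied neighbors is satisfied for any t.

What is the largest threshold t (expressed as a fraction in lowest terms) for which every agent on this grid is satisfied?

1/4

(0,0)B 2/2
(0,3)R 1/2
(0,4)R 2/2
(1,0)B 3/4
(1,1)B 5/6
(1,2)B 3/4
(1,5)R 2/2
(2,0)R 1/4
(2,1)B 5/7
(2,2)B 5/5
(2,4)R 1/3
(3,0)R 1/2
(3,2)B 3/3
(3,3)B 3/4
(3,4)B 1/2
The smallest same-type fraction is 1/4 at (2,0), which reduces to 1/4. Any threshold above that leaves this agent unsatisfied.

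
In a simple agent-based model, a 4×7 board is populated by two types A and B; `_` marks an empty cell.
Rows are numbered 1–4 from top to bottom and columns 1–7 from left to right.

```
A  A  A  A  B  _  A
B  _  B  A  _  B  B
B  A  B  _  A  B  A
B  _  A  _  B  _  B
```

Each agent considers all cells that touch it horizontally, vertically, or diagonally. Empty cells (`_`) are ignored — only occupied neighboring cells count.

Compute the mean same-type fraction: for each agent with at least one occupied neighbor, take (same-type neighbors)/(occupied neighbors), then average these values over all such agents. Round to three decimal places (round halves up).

Row 1: (1,1)A 1/2 · (1,2)A 2/4 · (1,3)A 3/4 · (1,4)A 2/4 · (1,5)B 1/3 · (1,7)A 0/2
Row 2: (2,1)B 1/4 · (2,3)B 1/6 · (2,4)A 3/6 · (2,6)B 3/6 · (2,7)B 2/4
Row 3: (3,1)B 2/3 · (3,2)A 1/6 · (3,3)B 1/4 · (3,5)A 1/4 · (3,6)B 4/6 · (3,7)A 0/4
Row 4: (4,1)B 1/2 · (4,3)A 1/2 · (4,5)B 1/2 · (4,7)B 1/2
Sum over 21 agents: 1/2 + 2/4 + 3/4 + 2/4 + 1/3 + 0/2 + 1/4 + 1/6 + 3/6 + 3/6 + 2/4 + 2/3 + 1/6 + 1/4 + 1/4 + 4/6 + 0/4 + 1/2 + 1/2 + 1/2 + 1/2 = 17/2; mean = 17/2 ÷ 21 = 17/42 = 0.404761… → 0.405.

0.405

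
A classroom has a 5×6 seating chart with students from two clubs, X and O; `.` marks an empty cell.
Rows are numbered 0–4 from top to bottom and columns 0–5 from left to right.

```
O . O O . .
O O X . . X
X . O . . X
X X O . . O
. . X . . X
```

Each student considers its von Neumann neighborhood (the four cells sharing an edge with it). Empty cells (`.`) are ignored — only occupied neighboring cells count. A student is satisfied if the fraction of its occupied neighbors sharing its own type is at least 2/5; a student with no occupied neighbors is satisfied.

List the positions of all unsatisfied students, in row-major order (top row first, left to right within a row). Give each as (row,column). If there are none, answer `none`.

Row 0: (0,0)O 1/1 ✓ · (0,2)O 1/2 ✓ · (0,3)O 1/1 ✓
Row 1: (1,0)O 2/3 ✓ · (1,1)O 1/2 ✓ · (1,2)X 0/3 ✗ · (1,5)X 1/1 ✓
Row 2: (2,0)X 1/2 ✓ · (2,2)O 1/2 ✓ · (2,5)X 1/2 ✓
Row 3: (3,0)X 2/2 ✓ · (3,1)X 1/2 ✓ · (3,2)O 1/3 ✗ · (3,5)O 0/2 ✗
Row 4: (4,2)X 0/1 ✗ · (4,5)X 0/1 ✗

(1,2), (3,2), (3,5), (4,2), (4,5)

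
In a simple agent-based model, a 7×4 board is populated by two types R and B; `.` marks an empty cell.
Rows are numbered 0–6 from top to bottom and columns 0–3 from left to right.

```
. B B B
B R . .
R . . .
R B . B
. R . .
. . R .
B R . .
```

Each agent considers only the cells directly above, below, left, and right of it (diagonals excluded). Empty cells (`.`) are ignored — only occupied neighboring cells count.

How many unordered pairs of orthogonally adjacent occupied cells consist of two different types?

6

Scan each occupied cell's neighbors to the right and below so each pair is counted once.
From row 0: 1 unlike of 3 pairs (running 1/3).
From row 1: 2 unlike of 2 pairs (running 3/5).
From row 2: 0 unlike of 1 pairs (running 3/6).
From row 3: 2 unlike of 2 pairs (running 5/8).
From row 6: 1 unlike of 1 pairs (running 6/9).
Total adjacent occupied pairs: 9; unlike-type pairs: 6.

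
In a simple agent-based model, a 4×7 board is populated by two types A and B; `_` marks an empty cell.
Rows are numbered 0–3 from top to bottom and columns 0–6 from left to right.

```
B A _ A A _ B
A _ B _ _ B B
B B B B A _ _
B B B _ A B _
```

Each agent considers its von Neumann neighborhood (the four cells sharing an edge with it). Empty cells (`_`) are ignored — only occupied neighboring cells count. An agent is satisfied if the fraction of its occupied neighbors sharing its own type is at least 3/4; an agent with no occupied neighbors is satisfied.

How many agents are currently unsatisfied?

8

Row 0: (0,0)B 0/2 not · (0,1)A 0/1 not · (0,3)A 1/1 satisfied · (0,4)A 1/1 satisfied · (0,6)B 1/1 satisfied
Row 1: (1,0)A 0/2 not · (1,2)B 1/1 satisfied · (1,5)B 1/1 satisfied · (1,6)B 2/2 satisfied
Row 2: (2,0)B 2/3 not · (2,1)B 3/3 satisfied · (2,2)B 4/4 satisfied · (2,3)B 1/2 not · (2,4)A 1/2 not
Row 3: (3,0)B 2/2 satisfied · (3,1)B 3/3 satisfied · (3,2)B 2/2 satisfied · (3,4)A 1/2 not · (3,5)B 0/1 not
Unsatisfied: (0,0), (0,1), (1,0), (2,0), (2,3), (2,4), (3,4), (3,5) — 8 in total.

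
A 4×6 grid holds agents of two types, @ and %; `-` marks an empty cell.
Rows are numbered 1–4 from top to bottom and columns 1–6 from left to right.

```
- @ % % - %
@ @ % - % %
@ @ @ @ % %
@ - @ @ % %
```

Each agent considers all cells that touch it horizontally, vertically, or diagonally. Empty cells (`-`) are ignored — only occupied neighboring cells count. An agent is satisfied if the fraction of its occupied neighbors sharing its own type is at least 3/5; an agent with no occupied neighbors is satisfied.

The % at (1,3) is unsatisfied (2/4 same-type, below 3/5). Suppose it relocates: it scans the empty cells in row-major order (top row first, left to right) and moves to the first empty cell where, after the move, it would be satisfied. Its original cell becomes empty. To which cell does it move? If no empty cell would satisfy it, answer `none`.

Vacating (1,3). Empty cells in order:
  (1,1): 0/3 same-type → still unsatisfied.
  (1,5): 4/4 same-type → satisfied — stop here.

(1,5)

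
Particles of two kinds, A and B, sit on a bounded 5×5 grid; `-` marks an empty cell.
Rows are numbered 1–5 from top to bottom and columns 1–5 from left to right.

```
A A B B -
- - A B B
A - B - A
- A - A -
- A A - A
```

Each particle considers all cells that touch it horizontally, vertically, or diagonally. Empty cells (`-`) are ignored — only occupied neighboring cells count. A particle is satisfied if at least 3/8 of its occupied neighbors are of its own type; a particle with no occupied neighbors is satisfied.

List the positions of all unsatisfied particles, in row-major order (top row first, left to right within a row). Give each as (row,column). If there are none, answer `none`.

(2,3), (3,3), (3,5)

Row 1: (1,1)A 1/1 ok · (1,2)A 2/3 ok · (1,3)B 2/4 ok · (1,4)B 3/4 ok
Row 2: (2,3)A 1/5 unhappy · (2,4)B 4/6 ok · (2,5)B 2/3 ok
Row 3: (3,1)A 1/1 ok · (3,3)B 1/4 unhappy · (3,5)A 1/3 unhappy
Row 4: (4,2)A 3/4 ok · (4,4)A 3/4 ok
Row 5: (5,2)A 2/2 ok · (5,3)A 3/3 ok · (5,5)A 1/1 ok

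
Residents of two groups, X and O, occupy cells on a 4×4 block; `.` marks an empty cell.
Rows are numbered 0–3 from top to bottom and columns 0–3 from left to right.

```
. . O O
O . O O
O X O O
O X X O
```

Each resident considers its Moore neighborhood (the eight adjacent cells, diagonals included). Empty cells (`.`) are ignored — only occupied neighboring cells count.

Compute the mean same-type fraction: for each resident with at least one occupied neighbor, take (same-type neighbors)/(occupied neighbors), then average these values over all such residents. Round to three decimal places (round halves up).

0.638

Row 0: (0,2)O 3/3 · (0,3)O 3/3
Row 1: (1,0)O 1/2 · (1,2)O 5/6 · (1,3)O 5/5
Row 2: (2,0)O 2/4 · (2,1)X 2/7 · (2,2)O 4/7 · (2,3)O 4/5
Row 3: (3,0)O 1/3 · (3,1)X 2/5 · (3,2)X 2/5 · (3,3)O 2/3
Sum over 13 residents: 3/3 + 3/3 + 1/2 + 5/6 + 5/5 + 2/4 + 2/7 + 4/7 + 4/5 + 1/3 + 2/5 + 2/5 + 2/3 = 1741/210; mean = 1741/210 ÷ 13 = 1741/2730 = 0.637728… → 0.638.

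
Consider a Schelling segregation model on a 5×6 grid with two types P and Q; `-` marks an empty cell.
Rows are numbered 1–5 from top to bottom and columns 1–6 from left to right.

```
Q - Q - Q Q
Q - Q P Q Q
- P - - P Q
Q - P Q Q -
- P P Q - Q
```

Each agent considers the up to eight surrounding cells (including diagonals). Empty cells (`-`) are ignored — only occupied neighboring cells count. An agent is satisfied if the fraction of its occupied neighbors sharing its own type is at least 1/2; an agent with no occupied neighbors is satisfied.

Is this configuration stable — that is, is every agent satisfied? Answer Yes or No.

No

(1,1)Q 1/1 satisfied
(1,3)Q 1/2 satisfied
(1,5)Q 3/4 satisfied
(1,6)Q 3/3 satisfied
(2,1)Q 1/2 satisfied
(2,3)Q 1/3 not
(2,4)P 1/5 not
(2,5)Q 4/6 satisfied
(2,6)Q 4/5 satisfied
(3,2)P 1/4 not
(3,5)P 1/6 not
(3,6)Q 3/4 satisfied
(4,1)Q 0/2 not
(4,3)P 3/5 satisfied
(4,4)Q 2/5 not
(4,5)Q 4/5 satisfied
(5,2)P 2/3 satisfied
(5,3)P 2/4 satisfied
(5,4)Q 2/4 satisfied
(5,6)Q 1/1 satisfied
For instance (2,3) has only 1/3 same-type neighbors, below 1/2.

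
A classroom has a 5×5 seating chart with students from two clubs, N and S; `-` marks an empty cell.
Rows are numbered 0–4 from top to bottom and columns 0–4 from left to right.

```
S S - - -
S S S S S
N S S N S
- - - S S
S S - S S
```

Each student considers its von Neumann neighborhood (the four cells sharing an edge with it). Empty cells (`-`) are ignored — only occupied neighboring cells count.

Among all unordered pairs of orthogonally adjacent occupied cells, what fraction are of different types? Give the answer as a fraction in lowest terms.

6/23

Scan each occupied cell's neighbors to the right and below so each pair is counted once.
From row 0: 0 unlike of 3 pairs (running 0/3).
From row 1: 2 unlike of 9 pairs (running 2/12).
From row 2: 4 unlike of 6 pairs (running 6/18).
From row 3: 0 unlike of 3 pairs (running 6/21).
From row 4: 0 unlike of 2 pairs (running 6/23).
Total adjacent occupied pairs: 23; unlike-type pairs: 6.
6/23 is already in lowest terms.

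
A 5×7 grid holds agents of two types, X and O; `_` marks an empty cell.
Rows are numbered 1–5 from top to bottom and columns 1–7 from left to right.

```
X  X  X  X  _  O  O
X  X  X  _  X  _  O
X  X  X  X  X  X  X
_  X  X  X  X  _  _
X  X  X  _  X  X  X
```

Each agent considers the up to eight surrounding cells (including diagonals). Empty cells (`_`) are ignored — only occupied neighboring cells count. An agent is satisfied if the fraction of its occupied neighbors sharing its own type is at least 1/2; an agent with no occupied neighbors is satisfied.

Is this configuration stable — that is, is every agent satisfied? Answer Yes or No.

(1,1)X 3/3 ok
(1,2)X 5/5 ok
(1,3)X 4/4 ok
(1,4)X 3/3 ok
(1,6)O 2/3 ok
(1,7)O 2/2 ok
(2,1)X 5/5 ok
(2,2)X 8/8 ok
(2,3)X 7/7 ok
(2,5)X 4/5 ok
(2,7)O 2/4 ok
(3,1)X 4/4 ok
(3,2)X 7/7 ok
(3,3)X 7/7 ok
(3,4)X 7/7 ok
(3,5)X 5/5 ok
(3,6)X 4/5 ok
(3,7)X 1/2 ok
(4,2)X 7/7 ok
(4,3)X 7/7 ok
(4,4)X 7/7 ok
(4,5)X 6/6 ok
(5,1)X 2/2 ok
(5,2)X 4/4 ok
(5,3)X 4/4 ok
(5,5)X 3/3 ok
(5,6)X 3/3 ok
(5,7)X 1/1 ok
All meet the threshold, so the configuration is stable.

Yes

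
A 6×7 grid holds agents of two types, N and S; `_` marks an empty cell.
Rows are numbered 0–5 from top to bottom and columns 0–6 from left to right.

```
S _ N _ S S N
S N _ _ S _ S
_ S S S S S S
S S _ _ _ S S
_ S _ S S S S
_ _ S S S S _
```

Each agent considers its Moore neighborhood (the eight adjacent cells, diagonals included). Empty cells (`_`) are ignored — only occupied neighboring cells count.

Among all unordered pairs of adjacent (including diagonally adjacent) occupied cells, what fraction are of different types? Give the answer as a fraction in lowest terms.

3/28

Scan each occupied cell's neighbors to the right and below (and the two forward diagonals) so each pair is counted once.
Row 0: S(0,0)–S(1,0)= S(0,0)–N(1,1)≠ N(0,2)–N(1,1)= S(0,4)–S(0,5)= S(0,4)–S(1,4)= S(0,5)–N(0,6)≠ S(0,5)–S(1,6)= S(0,5)–S(1,4)= N(0,6)–S(1,6)≠  → 3/9 unlike.
Row 1: S(1,0)–N(1,1)≠ S(1,0)–S(2,1)= N(1,1)–S(2,1)≠ N(1,1)–S(2,2)≠ S(1,4)–S(2,4)= S(1,4)–S(2,5)= S(1,4)–S(2,3)= S(1,6)–S(2,6)= S(1,6)–S(2,5)=  → 3/9 unlike.
Row 2: S(2,1)–S(2,2)= S(2,1)–S(3,1)= S(2,1)–S(3,0)= S(2,2)–S(2,3)= S(2,2)–S(3,1)= S(2,3)–S(2,4)= S(2,4)–S(2,5)= S(2,4)–S(3,5)= S(2,5)–S(2,6)= S(2,5)–S(3,5)= S(2,5)–S(3,6)= S(2,6)–S(3,6)= S(2,6)–S(3,5)=  → 0/13 unlike.
Row 3: S(3,0)–S(3,1)= S(3,0)–S(4,1)= S(3,1)–S(4,1)= S(3,5)–S(3,6)= S(3,5)–S(4,5)= S(3,5)–S(4,6)= S(3,5)–S(4,4)= S(3,6)–S(4,6)= S(3,6)–S(4,5)=  → 0/9 unlike.
Row 4: S(4,1)–S(5,2)= S(4,3)–S(4,4)= S(4,3)–S(5,3)= S(4,3)–S(5,4)= S(4,3)–S(5,2)= S(4,4)–S(4,5)= S(4,4)–S(5,4)= S(4,4)–S(5,5)= S(4,4)–S(5,3)= S(4,5)–S(4,6)= S(4,5)–S(5,5)= S(4,5)–S(5,4)= S(4,6)–S(5,5)=  → 0/13 unlike.
Row 5: S(5,2)–S(5,3)= S(5,3)–S(5,4)= S(5,4)–S(5,5)=  → 0/3 unlike.
Total adjacent occupied pairs: 56; unlike-type pairs: 6.
6/56 reduces to 3/28.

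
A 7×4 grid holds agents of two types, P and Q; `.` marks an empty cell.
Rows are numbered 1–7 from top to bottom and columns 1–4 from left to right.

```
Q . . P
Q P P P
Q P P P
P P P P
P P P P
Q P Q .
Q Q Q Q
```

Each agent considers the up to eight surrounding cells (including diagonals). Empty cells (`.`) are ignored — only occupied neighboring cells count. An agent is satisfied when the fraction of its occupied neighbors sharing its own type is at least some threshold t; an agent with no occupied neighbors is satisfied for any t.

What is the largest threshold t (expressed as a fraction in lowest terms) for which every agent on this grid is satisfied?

Row 1: (1,1)Q 1/2 · (1,4)P 2/2
Row 2: (2,1)Q 2/4 · (2,2)P 3/6 · (2,3)P 6/6 · (2,4)P 4/4
Row 3: (3,1)Q 1/5 · (3,2)P 6/8 · (3,3)P 8/8 · (3,4)P 5/5
Row 4: (4,1)P 4/5 · (4,2)P 7/8 · (4,3)P 8/8 · (4,4)P 5/5
Row 5: (5,1)P 4/5 · (5,2)P 6/8 · (5,3)P 6/7 · (5,4)P 3/4
Row 6: (6,1)Q 2/5 · (6,2)P 3/8 · (6,3)Q 3/7
Row 7: (7,1)Q 2/3 · (7,2)Q 4/5 · (7,3)Q 3/4 · (7,4)Q 2/2
The smallest same-type fraction is 1/5 at (3,1), which reduces to 1/5. Any threshold above that leaves this agent unsatisfied.

1/5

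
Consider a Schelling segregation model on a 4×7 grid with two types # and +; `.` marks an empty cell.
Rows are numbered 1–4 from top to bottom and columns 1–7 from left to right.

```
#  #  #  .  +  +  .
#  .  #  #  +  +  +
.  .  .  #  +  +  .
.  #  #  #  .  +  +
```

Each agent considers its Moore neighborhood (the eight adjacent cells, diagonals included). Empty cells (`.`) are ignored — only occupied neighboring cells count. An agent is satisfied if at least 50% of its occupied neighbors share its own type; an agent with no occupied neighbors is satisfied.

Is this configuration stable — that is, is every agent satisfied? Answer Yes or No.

(1,1)# 2/2 ok
(1,2)# 4/4 ok
(1,3)# 3/3 ok
(1,5)+ 3/4 ok
(1,6)+ 4/4 ok
(2,1)# 2/2 ok
(2,3)# 4/4 ok
(2,4)# 3/6 ok
(2,5)+ 5/7 ok
(2,6)+ 6/6 ok
(2,7)+ 3/3 ok
(3,4)# 4/6 ok
(3,5)+ 4/7 ok
(3,6)+ 6/6 ok
(4,2)# 1/1 ok
(4,3)# 3/3 ok
(4,4)# 2/3 ok
(4,6)+ 3/3 ok
(4,7)+ 2/2 ok
All meet the threshold, so the configuration is stable.

Yes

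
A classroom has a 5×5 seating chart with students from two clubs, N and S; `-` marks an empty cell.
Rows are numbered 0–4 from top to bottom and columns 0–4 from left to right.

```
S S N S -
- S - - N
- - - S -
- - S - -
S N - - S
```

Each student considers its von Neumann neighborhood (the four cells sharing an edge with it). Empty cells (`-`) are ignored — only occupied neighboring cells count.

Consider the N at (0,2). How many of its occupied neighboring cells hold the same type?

0

Occupied neighbors of (0,2): (0,1)=S, (0,3)=S.
Same type (N): 0 of 2.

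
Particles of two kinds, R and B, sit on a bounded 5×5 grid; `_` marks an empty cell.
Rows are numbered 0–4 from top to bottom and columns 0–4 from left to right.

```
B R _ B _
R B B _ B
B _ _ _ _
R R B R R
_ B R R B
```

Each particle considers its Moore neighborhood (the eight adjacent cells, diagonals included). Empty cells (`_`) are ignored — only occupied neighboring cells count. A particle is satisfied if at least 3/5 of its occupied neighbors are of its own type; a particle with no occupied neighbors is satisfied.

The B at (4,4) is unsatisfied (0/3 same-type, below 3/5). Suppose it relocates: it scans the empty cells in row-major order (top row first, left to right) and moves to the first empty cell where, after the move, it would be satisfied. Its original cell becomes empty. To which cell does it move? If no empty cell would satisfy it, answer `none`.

(0,2)

Vacating (4,4). Empty cells in order:
  (0,2): 3/4 same-type → satisfied — stop here.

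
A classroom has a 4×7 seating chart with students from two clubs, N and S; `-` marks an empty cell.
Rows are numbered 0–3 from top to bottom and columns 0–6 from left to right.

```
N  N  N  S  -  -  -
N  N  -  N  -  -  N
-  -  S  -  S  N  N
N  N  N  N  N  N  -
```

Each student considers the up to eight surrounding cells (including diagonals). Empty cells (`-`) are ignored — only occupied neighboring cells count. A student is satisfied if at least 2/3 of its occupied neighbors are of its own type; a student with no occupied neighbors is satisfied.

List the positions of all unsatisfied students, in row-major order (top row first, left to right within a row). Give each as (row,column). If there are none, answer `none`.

(0,0)N 3/3 ✓
(0,1)N 4/4 ✓
(0,2)N 3/4 ✓
(0,3)S 0/2 ✗
(1,0)N 3/3 ✓
(1,1)N 4/5 ✓
(1,3)N 1/4 ✗
(1,6)N 2/2 ✓
(2,2)S 0/5 ✗
(2,4)S 0/5 ✗
(2,5)N 4/5 ✓
(2,6)N 3/3 ✓
(3,0)N 1/1 ✓
(3,1)N 2/3 ✓
(3,2)N 2/3 ✓
(3,3)N 2/4 ✗
(3,4)N 3/4 ✓
(3,5)N 3/4 ✓

(0,3), (1,3), (2,2), (2,4), (3,3)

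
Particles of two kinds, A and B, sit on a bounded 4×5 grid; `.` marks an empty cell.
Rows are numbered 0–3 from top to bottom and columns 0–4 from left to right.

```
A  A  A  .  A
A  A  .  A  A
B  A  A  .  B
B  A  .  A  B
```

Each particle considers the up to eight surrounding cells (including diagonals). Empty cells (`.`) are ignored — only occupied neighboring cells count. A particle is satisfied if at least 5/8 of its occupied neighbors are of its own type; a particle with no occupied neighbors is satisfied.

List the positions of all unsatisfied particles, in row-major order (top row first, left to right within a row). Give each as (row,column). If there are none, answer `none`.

(2,0), (2,4), (3,0), (3,1), (3,3), (3,4)

Row 0: (0,0)A 3/3 satisfied · (0,1)A 4/4 satisfied · (0,2)A 3/3 satisfied · (0,4)A 2/2 satisfied
Row 1: (1,0)A 4/5 satisfied · (1,1)A 6/7 satisfied · (1,3)A 4/5 satisfied · (1,4)A 2/3 satisfied
Row 2: (2,0)B 1/5 not · (2,1)A 4/6 satisfied · (2,2)A 5/5 satisfied · (2,4)B 1/4 not
Row 3: (3,0)B 1/3 not · (3,1)A 2/4 not · (3,3)A 1/3 not · (3,4)B 1/2 not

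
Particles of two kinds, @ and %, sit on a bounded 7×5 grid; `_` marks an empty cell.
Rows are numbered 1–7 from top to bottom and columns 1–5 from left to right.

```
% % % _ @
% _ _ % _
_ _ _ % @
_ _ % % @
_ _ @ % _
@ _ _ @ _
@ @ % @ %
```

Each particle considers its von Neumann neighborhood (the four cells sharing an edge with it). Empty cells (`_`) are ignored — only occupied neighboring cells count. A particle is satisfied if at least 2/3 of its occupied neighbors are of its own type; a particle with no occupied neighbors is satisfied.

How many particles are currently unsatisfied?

10

(1,1)% 2/2 ok
(1,2)% 2/2 ok
(1,3)% 1/1 ok
(1,5)@ 0/0 ok
(2,1)% 1/1 ok
(2,4)% 1/1 ok
(3,4)% 2/3 ok
(3,5)@ 1/2 unhappy
(4,3)% 1/2 unhappy
(4,4)% 3/4 ok
(4,5)@ 1/2 unhappy
(5,3)@ 0/2 unhappy
(5,4)% 1/3 unhappy
(6,1)@ 1/1 ok
(6,4)@ 1/2 unhappy
(7,1)@ 2/2 ok
(7,2)@ 1/2 unhappy
(7,3)% 0/2 unhappy
(7,4)@ 1/3 unhappy
(7,5)% 0/1 unhappy
Unsatisfied: (3,5), (4,3), (4,5), (5,3), (5,4), (6,4), (7,2), (7,3), (7,4), (7,5) — 10 in total.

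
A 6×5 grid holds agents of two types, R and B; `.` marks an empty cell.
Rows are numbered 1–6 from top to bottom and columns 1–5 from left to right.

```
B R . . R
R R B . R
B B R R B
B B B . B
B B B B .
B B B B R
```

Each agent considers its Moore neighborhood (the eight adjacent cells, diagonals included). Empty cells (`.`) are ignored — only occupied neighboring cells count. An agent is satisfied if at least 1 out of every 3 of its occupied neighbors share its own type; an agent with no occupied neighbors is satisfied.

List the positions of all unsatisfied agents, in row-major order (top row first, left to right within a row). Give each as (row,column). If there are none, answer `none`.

(1,1), (2,3), (6,5)

Row 1: (1,1)B 0/3 not · (1,2)R 2/4 satisfied · (1,5)R 1/1 satisfied
Row 2: (2,1)R 2/5 satisfied · (2,2)R 3/7 satisfied · (2,3)B 1/5 not · (2,5)R 2/3 satisfied
Row 3: (3,1)B 3/5 satisfied · (3,2)B 5/8 satisfied · (3,3)R 2/6 satisfied · (3,4)R 2/6 satisfied · (3,5)B 1/3 satisfied
Row 4: (4,1)B 5/5 satisfied · (4,2)B 7/8 satisfied · (4,3)B 5/7 satisfied · (4,5)B 2/3 satisfied
Row 5: (5,1)B 5/5 satisfied · (5,2)B 8/8 satisfied · (5,3)B 7/7 satisfied · (5,4)B 5/6 satisfied
Row 6: (6,1)B 3/3 satisfied · (6,2)B 5/5 satisfied · (6,3)B 5/5 satisfied · (6,4)B 3/4 satisfied · (6,5)R 0/2 not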